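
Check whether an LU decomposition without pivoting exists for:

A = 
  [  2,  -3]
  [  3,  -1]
Yes.
A[1,1] = 2 ≠ 0, so Gaussian elimination proceeds without a row swap: multiplier ℓ₂₁ = (3)/(2) = 3/2, and U[2,2] = -1 - (3/2)(-3) = 7/2.
L = 
  [  1,   0]
  [3/2,   1]
U = 
  [  2,  -3]
  [  0, 7/2]
Check row 2 of LU: [(3/2)(2), (3/2)(-3) + (7/2)] = [3, -1] = row 2 of A ✓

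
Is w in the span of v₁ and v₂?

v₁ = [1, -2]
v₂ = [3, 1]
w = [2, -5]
Yes

Form the augmented matrix and row-reduce:
[v₁|v₂|w] = 
  [  1,   3,   2]
  [ -2,   1,  -5]
R2 → R2 + (2)·R1
REF = 
  [  1,   3,   2]
  [  0,   7,  -1]

No row of the form [0 0 | nonzero], so the system is consistent. Back-substitution gives c₁ = 17/7, c₂ = -1/7: w = (17/7)·v₁ + (-1/7)·v₂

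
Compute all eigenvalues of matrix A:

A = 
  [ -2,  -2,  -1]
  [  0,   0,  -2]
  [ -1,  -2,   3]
Characteristic polynomial: det(λI - A) = λ³ - λ² - 11λ - 4
Testing integer divisors of the constant term: p(4) = 0, so (λ - 4) is a factor:
p(λ) = (λ - 4)(λ² + 3λ + 1)
λ² + 3λ + 1 = 0  ⇒  λ = (-3 ± √((3)² - 4·(1)))/2 = (-3 ± √(5))/2
  = (-3 + √5)/2,  (-3 - √5)/2

λ = 4, (-3 + √5)/2, (-3 - √5)/2  (≈ 4, -0.382, -2.618)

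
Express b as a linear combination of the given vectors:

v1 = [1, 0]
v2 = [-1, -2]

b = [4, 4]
c1 = 2, c2 = -2

b = 2·v1 + -2·v2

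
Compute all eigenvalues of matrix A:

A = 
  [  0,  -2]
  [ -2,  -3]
tr(A) = -3, det(A) = -4
Characteristic polynomial: λ² - tr(A)λ + det(A) = λ² + 3λ - 4
λ² + 3λ - 4 = (λ + 4)(λ - 1)

λ = 1, -4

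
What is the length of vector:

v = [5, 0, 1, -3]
5.916

||v||₂ = √((5)² + (0)² + (1)² + (-3)²) = √35 = 5.916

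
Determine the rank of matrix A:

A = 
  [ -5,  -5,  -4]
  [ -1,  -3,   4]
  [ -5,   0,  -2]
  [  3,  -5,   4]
Row reduce:
R2 → R2 - (1/5)·R1
R3 → R3 - (1)·R1
R4 → R4 + (3/5)·R1
R3 → R3 + (5/2)·R2
R4 → R4 - (4)·R2
R4 → R4 + (44/35)·R3
REF = 
  [  -5,   -5,   -4]
  [   0,   -2, 24/5]
  [   0,    0,   14]
  [   0,    0,    0]
Pivot columns: 1, 2, 3 → 3 pivots.

rank(A) = 3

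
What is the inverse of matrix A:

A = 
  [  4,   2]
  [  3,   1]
det(A) = (4)(1) - (2)(3) = -2
For a 2×2 matrix, A⁻¹ = (1/det(A)) · [[d, -b], [-c, a]]
    = (-1/2) · [[1, -2], [-3, 4]]

A⁻¹ = 
  [-1/2,    1]
  [ 3/2,   -2]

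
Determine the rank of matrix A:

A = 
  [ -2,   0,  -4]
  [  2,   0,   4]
rank(A) = 1

Row reduce:
R2 → R2 + (1)·R1
REF = 
  [ -2,   0,  -4]
  [  0,   0,   0]
Pivot columns: 1 → 1 pivot.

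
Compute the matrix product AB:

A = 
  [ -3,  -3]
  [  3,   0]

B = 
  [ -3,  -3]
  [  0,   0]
A is 2×2 and B is 2×2, so AB is 2×2. Each entry is (row of A)·(column of B):
AB[1,1] = (-3)(-3) + (-3)(0) = 9
AB[1,2] = (-3)(-3) + (-3)(0) = 9
AB[2,1] = (3)(-3) + (0)(0) = -9
AB[2,2] = (3)(-3) + (0)(0) = -9

AB = 
  [  9,   9]
  [ -9,  -9]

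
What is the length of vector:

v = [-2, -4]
4.472

||v||₂ = √((-2)² + (-4)²) = √20 = 4.472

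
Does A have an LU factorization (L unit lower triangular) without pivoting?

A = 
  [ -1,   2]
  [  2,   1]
Yes.
A[1,1] = -1 ≠ 0, so Gaussian elimination proceeds without a row swap: multiplier ℓ₂₁ = (2)/(-1) = -2, and U[2,2] = 1 - (-2)(2) = 5.
L = 
  [  1,   0]
  [ -2,   1]
U = 
  [ -1,   2]
  [  0,   5]
Check row 2 of LU: [(-2)(-1), (-2)(2) + 5] = [2, 1] = row 2 of A ✓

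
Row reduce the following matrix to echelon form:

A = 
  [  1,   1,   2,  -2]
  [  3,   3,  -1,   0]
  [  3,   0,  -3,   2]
Row operations:
R2 → R2 - (3)·R1
R3 → R3 - (3)·R1
Swap R2 ↔ R3

Resulting echelon form:
REF = 
  [  1,   1,   2,  -2]
  [  0,  -3,  -9,   8]
  [  0,   0,  -7,   6]

Rank = 3 (number of non-zero pivot rows).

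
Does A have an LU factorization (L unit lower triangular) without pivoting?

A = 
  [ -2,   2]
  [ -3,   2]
Yes.
A[1,1] = -2 ≠ 0, so Gaussian elimination proceeds without a row swap: multiplier ℓ₂₁ = (-3)/(-2) = 3/2, and U[2,2] = 2 - (3/2)(2) = -1.
L = 
  [  1,   0]
  [3/2,   1]
U = 
  [ -2,   2]
  [  0,  -1]
Check row 2 of LU: [(3/2)(-2), (3/2)(2) + (-1)] = [-3, 2] = row 2 of A ✓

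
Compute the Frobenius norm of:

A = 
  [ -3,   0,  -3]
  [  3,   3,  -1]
||A||_F = 6.083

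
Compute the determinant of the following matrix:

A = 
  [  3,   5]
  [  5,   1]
For a 2×2 matrix, det = ad - bc = (3)(1) - (5)(5) = -22

det(A) = -22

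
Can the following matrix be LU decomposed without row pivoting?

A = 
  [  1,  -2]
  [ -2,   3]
Yes.
A[1,1] = 1 ≠ 0, so Gaussian elimination proceeds without a row swap: multiplier ℓ₂₁ = (-2)/(1) = -2, and U[2,2] = 3 - (-2)(-2) = -1.
L = 
  [  1,   0]
  [ -2,   1]
U = 
  [  1,  -2]
  [  0,  -1]
Check row 2 of LU: [(-2)(1), (-2)(-2) + (-1)] = [-2, 3] = row 2 of A ✓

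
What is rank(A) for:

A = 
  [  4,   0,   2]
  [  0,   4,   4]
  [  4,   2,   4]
rank(A) = 2

Row reduce:
R3 → R3 - (1)·R1
R3 → R3 - (1/2)·R2
REF = 
  [  4,   0,   2]
  [  0,   4,   4]
  [  0,   0,   0]
Pivot columns: 1, 2 → 2 pivots.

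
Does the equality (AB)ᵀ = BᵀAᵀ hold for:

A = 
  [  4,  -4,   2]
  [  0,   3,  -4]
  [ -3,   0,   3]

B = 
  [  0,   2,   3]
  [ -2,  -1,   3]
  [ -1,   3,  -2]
Yes

(AB)ᵀ = 
  [  6,  -2,  -3]
  [ 18, -15,   3]
  [ -4,  17, -15]

BᵀAᵀ = 
  [  6,  -2,  -3]
  [ 18, -15,   3]
  [ -4,  17, -15]

Both sides are equal — this is the standard identity (AB)ᵀ = BᵀAᵀ, which holds for all A, B.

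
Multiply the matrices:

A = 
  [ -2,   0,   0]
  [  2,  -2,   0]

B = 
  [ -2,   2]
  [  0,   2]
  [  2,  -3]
AB = 
  [  4,  -4]
  [ -4,   0]

A is 2×3 and B is 3×2, so AB is 2×2. Each entry is (row of A)·(column of B):
AB[1,1] = (-2)(-2) + (0)(0) + (0)(2) = 4
AB[1,2] = (-2)(2) + (0)(2) + (0)(-3) = -4
AB[2,1] = (2)(-2) + (-2)(0) + (0)(2) = -4
AB[2,2] = (2)(2) + (-2)(2) + (0)(-3) = 0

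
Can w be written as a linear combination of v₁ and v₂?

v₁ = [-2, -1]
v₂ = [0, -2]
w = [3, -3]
Yes

Form the augmented matrix and row-reduce:
[v₁|v₂|w] = 
  [ -2,   0,   3]
  [ -1,  -2,  -3]
R2 → R2 - (1/2)·R1
REF = 
  [  -2,    0,    3]
  [   0,   -2, -9/2]

No row of the form [0 0 | nonzero], so the system is consistent. Back-substitution gives c₁ = -3/2, c₂ = 9/4: w = (-3/2)·v₁ + (9/4)·v₂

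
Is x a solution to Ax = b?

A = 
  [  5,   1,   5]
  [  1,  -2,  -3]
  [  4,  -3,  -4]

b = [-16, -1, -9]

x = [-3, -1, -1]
No

Ax = [-21, 2, -5] ≠ b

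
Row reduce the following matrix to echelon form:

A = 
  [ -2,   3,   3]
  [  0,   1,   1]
Row operations:
No row operations needed (already in echelon form).

Resulting echelon form:
REF = 
  [ -2,   3,   3]
  [  0,   1,   1]

Rank = 2 (number of non-zero pivot rows).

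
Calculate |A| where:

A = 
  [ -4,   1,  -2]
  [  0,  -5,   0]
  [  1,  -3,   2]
Cofactor expansion along row 1:
det(A) = (-4)·((-5)(2) - (0)(-3)) - (1)·((0)(2) - (0)(1)) + (-2)·((0)(-3) - (-5)(1))
  = (-4)(-10) - (1)(0) + (-2)(5)
  = 30

det(A) = 30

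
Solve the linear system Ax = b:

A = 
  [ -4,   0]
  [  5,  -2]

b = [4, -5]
x = [-1, 0]

Row reduce the augmented matrix [A|b]:
R2 → R2 + (5/4)·R1
REF = 
  [ -4,   0,   4]
  [  0,  -2,   0]

Back-substitution:
x₂ = 0 / (-2) = 0
x₁ = (4 - (0)(0)) / (-4) = -1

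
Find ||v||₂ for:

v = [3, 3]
4.243

||v||₂ = √((3)² + (3)²) = √18 = 4.243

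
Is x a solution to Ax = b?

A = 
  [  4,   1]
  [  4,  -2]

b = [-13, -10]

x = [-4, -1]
No

Ax = [-17, -14] ≠ b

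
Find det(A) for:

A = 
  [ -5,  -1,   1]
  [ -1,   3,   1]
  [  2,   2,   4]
Cofactor expansion along row 1:
det(A) = (-5)·((3)(4) - (1)(2)) - (-1)·((-1)(4) - (1)(2)) + (1)·((-1)(2) - (3)(2))
  = (-5)(10) - (-1)(-6) + (1)(-8)
  = -64

det(A) = -64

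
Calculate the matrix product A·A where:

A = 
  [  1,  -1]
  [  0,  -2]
A² = A·A:
A²[1,1] = (1)(1) + (-1)(0) = 1
A²[1,2] = (1)(-1) + (-1)(-2) = 1
A²[2,1] = (0)(1) + (-2)(0) = 0
A²[2,2] = (0)(-1) + (-2)(-2) = 4
A² = 
  [  1,   1]
  [  0,   4]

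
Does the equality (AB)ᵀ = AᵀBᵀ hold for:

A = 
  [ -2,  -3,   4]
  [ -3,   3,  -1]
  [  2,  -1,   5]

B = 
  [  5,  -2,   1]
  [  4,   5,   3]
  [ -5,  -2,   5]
No

(AB)ᵀ = 
  [-42,   2, -19]
  [-19,  23, -19]
  [  9,   1,  24]

AᵀBᵀ = 
  [ -2, -17,  26]
  [-22,   0,   4]
  [ 27,  26,   7]

The two matrices differ, so (AB)ᵀ ≠ AᵀBᵀ in general. The correct identity is (AB)ᵀ = BᵀAᵀ.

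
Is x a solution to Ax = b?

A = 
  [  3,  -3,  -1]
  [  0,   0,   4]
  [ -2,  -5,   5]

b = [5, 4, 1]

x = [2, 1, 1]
No

Ax = [2, 4, -4] ≠ b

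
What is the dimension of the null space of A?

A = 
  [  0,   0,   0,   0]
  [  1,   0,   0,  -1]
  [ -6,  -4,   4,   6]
nullity(A) = 2

Row reduce:
Swap R1 ↔ R2
R3 → R3 + (6)·R1
Swap R2 ↔ R3
REF = 
  [  1,   0,   0,  -1]
  [  0,  -4,   4,   0]
  [  0,   0,   0,   0]
Pivot columns: 1, 2 → 2 pivots.
rank(A) = 2, so nullity(A) = 4 - 2 = 2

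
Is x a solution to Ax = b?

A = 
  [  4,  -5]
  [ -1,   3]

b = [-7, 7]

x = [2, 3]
Yes

Ax = [-7, 7] = b ✓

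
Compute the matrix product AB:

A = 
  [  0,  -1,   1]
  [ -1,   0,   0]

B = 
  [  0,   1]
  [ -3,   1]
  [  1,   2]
AB = 
  [  4,   1]
  [  0,  -1]

A is 2×3 and B is 3×2, so AB is 2×2. Each entry is (row of A)·(column of B):
AB[1,1] = (0)(0) + (-1)(-3) + (1)(1) = 4
AB[1,2] = (0)(1) + (-1)(1) + (1)(2) = 1
AB[2,1] = (-1)(0) + (0)(-3) + (0)(1) = 0
AB[2,2] = (-1)(1) + (0)(1) + (0)(2) = -1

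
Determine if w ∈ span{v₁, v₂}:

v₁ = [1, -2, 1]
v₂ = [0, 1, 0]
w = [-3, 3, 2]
No

Form the augmented matrix and row-reduce:
[v₁|v₂|w] = 
  [  1,   0,  -3]
  [ -2,   1,   3]
  [  1,   0,   2]
R2 → R2 + (2)·R1
R3 → R3 - (1)·R1
REF = 
  [  1,   0,  -3]
  [  0,   1,  -3]
  [  0,   0,   5]

Row 3 reads [0 0 | 5], i.e. 0 = 5, so the system is inconsistent and w ∉ span{v₁, v₂}.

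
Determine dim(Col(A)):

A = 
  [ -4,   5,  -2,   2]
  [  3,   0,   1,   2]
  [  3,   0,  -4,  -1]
Row reduce:
R2 → R2 + (3/4)·R1
R3 → R3 + (3/4)·R1
R3 → R3 - (1)·R2
REF = 
  [  -4,    5,   -2,    2]
  [   0, 15/4, -1/2,  7/2]
  [   0,    0,   -5,   -3]
Pivot columns: 1, 2, 3 → 3 pivots.
dim(Col(A)) = number of pivot columns = 3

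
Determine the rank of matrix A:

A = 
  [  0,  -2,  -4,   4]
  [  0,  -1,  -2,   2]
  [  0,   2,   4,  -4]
Row reduce:
R2 → R2 - (1/2)·R1
R3 → R3 + (1)·R1
REF = 
  [  0,  -2,  -4,   4]
  [  0,   0,   0,   0]
  [  0,   0,   0,   0]
Pivot columns: 2 → 1 pivot.

rank(A) = 1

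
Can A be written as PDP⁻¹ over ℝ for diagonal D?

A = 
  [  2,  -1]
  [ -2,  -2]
Yes

tr(A) = 0, det(A) = -6
Characteristic polynomial: λ² - tr(A)λ + det(A) = λ² - 6
λ² - 6 = 0  ⇒  λ = (0 ± √((0)² - 4·(-6)))/2 = (0 ± √(24))/2
  = √6,  -√6
Eigenvalues: √6, -√6  (≈ 2.449, -2.449)
The two irrational eigenvalues are distinct (simple), so each has alg. mult. = geom. mult. = 1.
Sum of geometric multiplicities equals n, so A has n independent eigenvectors.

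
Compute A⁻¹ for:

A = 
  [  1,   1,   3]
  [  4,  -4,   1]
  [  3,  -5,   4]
det(A) = (1)·((-4)(4) - (1)(-5)) - (1)·((4)(4) - (1)(3)) + (3)·((4)(-5) - (-4)(3))
  = (1)(-11) - (1)(13) + (3)(-8)
  = -48
det(A) = -48 ≠ 0, so A is invertible.

Cofactors Cᵢⱼ = (-1)ⁱ⁺ʲ·Mᵢⱼ:
C = 
  [-11, -13,  -8]
  [-19,  -5,   8]
  [ 13,  11,  -8]

adj(A) = Cᵀ:
adj(A) = 
  [-11, -19,  13]
  [-13,  -5,  11]
  [ -8,   8,  -8]

A⁻¹ = (-1/48) · adj(A):
A⁻¹ = 
  [ 11/48,  19/48, -13/48]
  [ 13/48,   5/48, -11/48]
  [   1/6,   -1/6,    1/6]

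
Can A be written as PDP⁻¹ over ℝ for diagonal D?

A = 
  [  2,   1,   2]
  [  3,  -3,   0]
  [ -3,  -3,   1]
No

Characteristic polynomial: det(λI - A) = λ³ - 4λ + 45
By the rational root theorem any rational root is an integer dividing 45; none of those is a root, so p(λ) has no rational roots and hence (being an irreducible cubic) no repeated roots.
Discriminant of the cubic: Δ = -54419
Δ < 0 ⇒ one real eigenvalue and a complex-conjugate pair: λ ≈ -3.931, 1.965 + 2.754i, 1.965 - 2.754i
Has complex eigenvalues (not diagonalizable over ℝ).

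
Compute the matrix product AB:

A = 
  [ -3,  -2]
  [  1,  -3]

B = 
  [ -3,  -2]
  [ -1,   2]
A is 2×2 and B is 2×2, so AB is 2×2. Each entry is (row of A)·(column of B):
AB[1,1] = (-3)(-3) + (-2)(-1) = 11
AB[1,2] = (-3)(-2) + (-2)(2) = 2
AB[2,1] = (1)(-3) + (-3)(-1) = 0
AB[2,2] = (1)(-2) + (-3)(2) = -8

AB = 
  [ 11,   2]
  [  0,  -8]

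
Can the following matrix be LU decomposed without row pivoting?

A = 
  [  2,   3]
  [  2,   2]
Yes.
A[1,1] = 2 ≠ 0, so Gaussian elimination proceeds without a row swap: multiplier ℓ₂₁ = (2)/(2) = 1, and U[2,2] = 2 - (1)(3) = -1.
L = 
  [  1,   0]
  [  1,   1]
U = 
  [  2,   3]
  [  0,  -1]
Check row 2 of LU: [(1)(2), (1)(3) + (-1)] = [2, 2] = row 2 of A ✓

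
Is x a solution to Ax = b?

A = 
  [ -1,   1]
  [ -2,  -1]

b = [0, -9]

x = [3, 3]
Yes

Ax = [0, -9] = b ✓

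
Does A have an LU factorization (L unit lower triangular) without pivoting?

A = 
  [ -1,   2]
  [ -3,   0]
Yes.
A[1,1] = -1 ≠ 0, so Gaussian elimination proceeds without a row swap: multiplier ℓ₂₁ = (-3)/(-1) = 3, and U[2,2] = 0 - (3)(2) = -6.
L = 
  [  1,   0]
  [  3,   1]
U = 
  [ -1,   2]
  [  0,  -6]
Check row 2 of LU: [(3)(-1), (3)(2) + (-6)] = [-3, 0] = row 2 of A ✓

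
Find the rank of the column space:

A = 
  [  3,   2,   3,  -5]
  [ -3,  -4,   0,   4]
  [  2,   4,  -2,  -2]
Row reduce:
R2 → R2 + (1)·R1
R3 → R3 - (2/3)·R1
R3 → R3 + (4/3)·R2
REF = 
  [  3,   2,   3,  -5]
  [  0,  -2,   3,  -1]
  [  0,   0,   0,   0]
Pivot columns: 1, 2 → 2 pivots.
dim(Col(A)) = number of pivot columns = 2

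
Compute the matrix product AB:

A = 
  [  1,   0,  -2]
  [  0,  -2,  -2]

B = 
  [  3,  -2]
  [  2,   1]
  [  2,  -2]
A is 2×3 and B is 3×2, so AB is 2×2. Each entry is (row of A)·(column of B):
AB[1,1] = (1)(3) + (0)(2) + (-2)(2) = -1
AB[1,2] = (1)(-2) + (0)(1) + (-2)(-2) = 2
AB[2,1] = (0)(3) + (-2)(2) + (-2)(2) = -8
AB[2,2] = (0)(-2) + (-2)(1) + (-2)(-2) = 2

AB = 
  [ -1,   2]
  [ -8,   2]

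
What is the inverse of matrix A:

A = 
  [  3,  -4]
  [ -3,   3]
det(A) = (3)(3) - (-4)(-3) = -3
For a 2×2 matrix, A⁻¹ = (1/det(A)) · [[d, -b], [-c, a]]
    = (-1/3) · [[3, 4], [3, 3]]

A⁻¹ = 
  [  -1, -4/3]
  [  -1,   -1]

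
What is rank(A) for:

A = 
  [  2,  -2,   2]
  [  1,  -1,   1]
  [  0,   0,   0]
rank(A) = 1

Row reduce:
R2 → R2 - (1/2)·R1
REF = 
  [  2,  -2,   2]
  [  0,   0,   0]
  [  0,   0,   0]
Pivot columns: 1 → 1 pivot.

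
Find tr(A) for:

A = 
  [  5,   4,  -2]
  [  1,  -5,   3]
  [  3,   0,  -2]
-2

tr(A) = 5 + -5 + -2 = -2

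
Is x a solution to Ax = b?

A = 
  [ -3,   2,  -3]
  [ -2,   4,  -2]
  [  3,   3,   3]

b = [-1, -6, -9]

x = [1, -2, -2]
Yes

Ax = [-1, -6, -9] = b ✓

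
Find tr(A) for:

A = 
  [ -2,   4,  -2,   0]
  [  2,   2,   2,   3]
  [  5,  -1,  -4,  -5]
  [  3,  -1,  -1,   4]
0

tr(A) = -2 + 2 + -4 + 4 = 0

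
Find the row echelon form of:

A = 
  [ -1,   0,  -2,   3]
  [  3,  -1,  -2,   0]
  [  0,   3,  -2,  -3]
Row operations:
R2 → R2 + (3)·R1
R3 → R3 + (3)·R2

Resulting echelon form:
REF = 
  [ -1,   0,  -2,   3]
  [  0,  -1,  -8,   9]
  [  0,   0, -26,  24]

Rank = 3 (number of non-zero pivot rows).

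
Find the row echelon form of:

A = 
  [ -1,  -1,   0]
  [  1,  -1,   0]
Row operations:
R2 → R2 + (1)·R1

Resulting echelon form:
REF = 
  [ -1,  -1,   0]
  [  0,  -2,   0]

Rank = 2 (number of non-zero pivot rows).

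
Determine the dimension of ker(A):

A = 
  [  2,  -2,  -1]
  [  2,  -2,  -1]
nullity(A) = 2

Row reduce:
R2 → R2 - (1)·R1
REF = 
  [  2,  -2,  -1]
  [  0,   0,   0]
Pivot columns: 1 → 1 pivot.
rank(A) = 1, so nullity(A) = 3 - 1 = 2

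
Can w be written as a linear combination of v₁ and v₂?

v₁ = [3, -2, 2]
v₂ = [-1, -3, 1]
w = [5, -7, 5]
Yes

Form the augmented matrix and row-reduce:
[v₁|v₂|w] = 
  [  3,  -1,   5]
  [ -2,  -3,  -7]
  [  2,   1,   5]
R2 → R2 + (2/3)·R1
R3 → R3 - (2/3)·R1
R3 → R3 + (5/11)·R2
REF = 
  [    3,    -1,     5]
  [    0, -11/3, -11/3]
  [    0,     0,     0]

No row of the form [0 0 | nonzero], so the system is consistent. Back-substitution gives c₁ = 2, c₂ = 1: w = (2)·v₁ + (1)·v₂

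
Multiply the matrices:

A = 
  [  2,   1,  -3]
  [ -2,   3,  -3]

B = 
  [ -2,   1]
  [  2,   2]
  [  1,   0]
AB = 
  [ -5,   4]
  [  7,   4]

A is 2×3 and B is 3×2, so AB is 2×2. Each entry is (row of A)·(column of B):
AB[1,1] = (2)(-2) + (1)(2) + (-3)(1) = -5
AB[1,2] = (2)(1) + (1)(2) + (-3)(0) = 4
AB[2,1] = (-2)(-2) + (3)(2) + (-3)(1) = 7
AB[2,2] = (-2)(1) + (3)(2) + (-3)(0) = 4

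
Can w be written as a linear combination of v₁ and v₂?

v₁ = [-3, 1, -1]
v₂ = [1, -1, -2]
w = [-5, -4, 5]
No

Form the augmented matrix and row-reduce:
[v₁|v₂|w] = 
  [ -3,   1,  -5]
  [  1,  -1,  -4]
  [ -1,  -2,   5]
R2 → R2 + (1/3)·R1
R3 → R3 - (1/3)·R1
R3 → R3 - (7/2)·R2
REF = 
  [   -3,     1,    -5]
  [    0,  -2/3, -17/3]
  [    0,     0,  53/2]

Row 3 reads [0 0 | 53/2], i.e. 0 = 53/2, so the system is inconsistent and w ∉ span{v₁, v₂}.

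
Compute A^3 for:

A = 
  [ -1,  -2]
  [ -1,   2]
A^3 = 
  [ -1, -10]
  [ -5,  14]

A² = A·A:
A²[1,1] = (-1)(-1) + (-2)(-1) = 3
A²[1,2] = (-1)(-2) + (-2)(2) = -2
A²[2,1] = (-1)(-1) + (2)(-1) = -1
A²[2,2] = (-1)(-2) + (2)(2) = 6
A² = 
  [  3,  -2]
  [ -1,   6]

A^3 = A^2·A:
A^3[1,1] = (3)(-1) + (-2)(-1) = -1
A^3[1,2] = (3)(-2) + (-2)(2) = -10
A^3[2,1] = (-1)(-1) + (6)(-1) = -5
A^3[2,2] = (-1)(-2) + (6)(2) = 14
A^3 = 
  [ -1, -10]
  [ -5,  14]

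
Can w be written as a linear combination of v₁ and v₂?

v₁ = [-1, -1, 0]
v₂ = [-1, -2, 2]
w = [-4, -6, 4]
Yes

Form the augmented matrix and row-reduce:
[v₁|v₂|w] = 
  [ -1,  -1,  -4]
  [ -1,  -2,  -6]
  [  0,   2,   4]
R2 → R2 - (1)·R1
R3 → R3 + (2)·R2
REF = 
  [ -1,  -1,  -4]
  [  0,  -1,  -2]
  [  0,   0,   0]

No row of the form [0 0 | nonzero], so the system is consistent. Back-substitution gives c₁ = 2, c₂ = 2: w = (2)·v₁ + (2)·v₂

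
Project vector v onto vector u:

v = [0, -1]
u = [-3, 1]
proj_u(v) = [3/10, -1/10]

v·u = (0)(-3) + (-1)(1) = -1
u·u = (-3)² + (1)² = 10
proj_u(v) = (v·u / u·u) × u = (-1/10) × u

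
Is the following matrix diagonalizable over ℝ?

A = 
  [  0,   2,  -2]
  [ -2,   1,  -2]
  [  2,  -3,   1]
No

Characteristic polynomial: det(λI - A) = λ³ - 2λ² + 3λ + 12
By the rational root theorem any rational root is an integer dividing 12; none of those is a root, so p(λ) has no rational roots and hence (being an irreducible cubic) no repeated roots.
Discriminant of the cubic: Δ = -4872
Δ < 0 ⇒ one real eigenvalue and a complex-conjugate pair: λ ≈ 1.738 + 2.26i, 1.738 - 2.26i, -1.476
Has complex eigenvalues (not diagonalizable over ℝ).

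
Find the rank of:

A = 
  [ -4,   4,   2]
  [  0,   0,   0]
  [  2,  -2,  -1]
rank(A) = 1

Row reduce:
R3 → R3 + (1/2)·R1
REF = 
  [ -4,   4,   2]
  [  0,   0,   0]
  [  0,   0,   0]
Pivot columns: 1 → 1 pivot.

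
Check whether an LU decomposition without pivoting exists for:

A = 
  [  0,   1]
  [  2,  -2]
No.
A[1,1] = 0 but A[2,1] = 2 ≠ 0. Any LU with L unit lower triangular has (LU)[1,1] = U[1,1] and (LU)[2,1] = L[2,1]·U[1,1]; matching A forces U[1,1] = 0, which then forces (LU)[2,1] = 0 ≠ 2. A row swap (pivoting) is required.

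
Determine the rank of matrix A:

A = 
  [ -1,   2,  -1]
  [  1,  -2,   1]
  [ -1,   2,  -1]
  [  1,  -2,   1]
rank(A) = 1

Row reduce:
R2 → R2 + (1)·R1
R3 → R3 - (1)·R1
R4 → R4 + (1)·R1
REF = 
  [ -1,   2,  -1]
  [  0,   0,   0]
  [  0,   0,   0]
  [  0,   0,   0]
Pivot columns: 1 → 1 pivot.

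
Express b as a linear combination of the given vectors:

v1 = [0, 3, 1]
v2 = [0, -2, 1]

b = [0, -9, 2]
c1 = -1, c2 = 3

b = -1·v1 + 3·v2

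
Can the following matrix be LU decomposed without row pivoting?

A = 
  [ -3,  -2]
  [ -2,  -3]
Yes.
A[1,1] = -3 ≠ 0, so Gaussian elimination proceeds without a row swap: multiplier ℓ₂₁ = (-2)/(-3) = 2/3, and U[2,2] = -3 - (2/3)(-2) = -5/3.
L = 
  [  1,   0]
  [2/3,   1]
U = 
  [  -3,   -2]
  [   0, -5/3]
Check row 2 of LU: [(2/3)(-3), (2/3)(-2) + (-5/3)] = [-2, -3] = row 2 of A ✓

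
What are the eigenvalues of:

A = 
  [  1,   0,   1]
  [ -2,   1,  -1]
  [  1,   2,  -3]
Characteristic polynomial: det(λI - A) = λ³ + λ² - 4λ + 6
Testing integer divisors of the constant term: p(-3) = 0, so (λ + 3) is a factor:
p(λ) = (λ + 3)(λ² - 2λ + 2)
λ² - 2λ + 2 = 0  ⇒  λ = (2 ± √((-2)² - 4·(2)))/2 = (2 ± √(-4))/2
  = 1 + i,  1 - i

λ = -3, 1 + i, 1 - i  (≈ -3, 1 + 1i, 1 - 1i)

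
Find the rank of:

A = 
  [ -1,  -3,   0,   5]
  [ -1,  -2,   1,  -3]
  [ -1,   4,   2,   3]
rank(A) = 3

Row reduce:
R2 → R2 - (1)·R1
R3 → R3 - (1)·R1
R3 → R3 - (7)·R2
REF = 
  [ -1,  -3,   0,   5]
  [  0,   1,   1,  -8]
  [  0,   0,  -5,  54]
Pivot columns: 1, 2, 3 → 3 pivots.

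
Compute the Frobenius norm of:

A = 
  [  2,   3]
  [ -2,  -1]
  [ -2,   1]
||A||_F = 4.796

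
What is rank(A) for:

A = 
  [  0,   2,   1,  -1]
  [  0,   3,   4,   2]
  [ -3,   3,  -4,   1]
rank(A) = 3

Row reduce:
Swap R1 ↔ R3
R3 → R3 - (2/3)·R2
REF = 
  [  -3,    3,   -4,    1]
  [   0,    3,    4,    2]
  [   0,    0, -5/3, -7/3]
Pivot columns: 1, 2, 3 → 3 pivots.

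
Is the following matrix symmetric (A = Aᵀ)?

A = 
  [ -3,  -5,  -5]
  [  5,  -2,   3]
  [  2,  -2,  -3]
No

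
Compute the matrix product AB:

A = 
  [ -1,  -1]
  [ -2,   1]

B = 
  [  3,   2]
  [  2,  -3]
A is 2×2 and B is 2×2, so AB is 2×2. Each entry is (row of A)·(column of B):
AB[1,1] = (-1)(3) + (-1)(2) = -5
AB[1,2] = (-1)(2) + (-1)(-3) = 1
AB[2,1] = (-2)(3) + (1)(2) = -4
AB[2,2] = (-2)(2) + (1)(-3) = -7

AB = 
  [ -5,   1]
  [ -4,  -7]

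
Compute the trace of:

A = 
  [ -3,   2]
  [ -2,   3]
0

tr(A) = -3 + 3 = 0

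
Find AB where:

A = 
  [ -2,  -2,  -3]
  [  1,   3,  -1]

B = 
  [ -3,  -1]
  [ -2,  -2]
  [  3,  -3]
A is 2×3 and B is 3×2, so AB is 2×2. Each entry is (row of A)·(column of B):
AB[1,1] = (-2)(-3) + (-2)(-2) + (-3)(3) = 1
AB[1,2] = (-2)(-1) + (-2)(-2) + (-3)(-3) = 15
AB[2,1] = (1)(-3) + (3)(-2) + (-1)(3) = -12
AB[2,2] = (1)(-1) + (3)(-2) + (-1)(-3) = -4

AB = 
  [  1,  15]
  [-12,  -4]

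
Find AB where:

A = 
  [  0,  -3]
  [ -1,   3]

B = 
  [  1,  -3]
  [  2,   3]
A is 2×2 and B is 2×2, so AB is 2×2. Each entry is (row of A)·(column of B):
AB[1,1] = (0)(1) + (-3)(2) = -6
AB[1,2] = (0)(-3) + (-3)(3) = -9
AB[2,1] = (-1)(1) + (3)(2) = 5
AB[2,2] = (-1)(-3) + (3)(3) = 12

AB = 
  [ -6,  -9]
  [  5,  12]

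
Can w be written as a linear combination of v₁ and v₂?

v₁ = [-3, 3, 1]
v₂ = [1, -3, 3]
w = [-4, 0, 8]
Yes

Form the augmented matrix and row-reduce:
[v₁|v₂|w] = 
  [ -3,   1,  -4]
  [  3,  -3,   0]
  [  1,   3,   8]
R2 → R2 + (1)·R1
R3 → R3 + (1/3)·R1
R3 → R3 + (5/3)·R2
REF = 
  [ -3,   1,  -4]
  [  0,  -2,  -4]
  [  0,   0,   0]

No row of the form [0 0 | nonzero], so the system is consistent. Back-substitution gives c₁ = 2, c₂ = 2: w = (2)·v₁ + (2)·v₂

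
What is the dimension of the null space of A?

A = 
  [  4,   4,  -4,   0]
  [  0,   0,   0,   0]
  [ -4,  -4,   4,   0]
nullity(A) = 3

Row reduce:
R3 → R3 + (1)·R1
REF = 
  [  4,   4,  -4,   0]
  [  0,   0,   0,   0]
  [  0,   0,   0,   0]
Pivot columns: 1 → 1 pivot.
rank(A) = 1, so nullity(A) = 4 - 1 = 3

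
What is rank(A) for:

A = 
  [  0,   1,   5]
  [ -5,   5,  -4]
Row reduce:
Swap R1 ↔ R2
REF = 
  [ -5,   5,  -4]
  [  0,   1,   5]
Pivot columns: 1, 2 → 2 pivots.

rank(A) = 2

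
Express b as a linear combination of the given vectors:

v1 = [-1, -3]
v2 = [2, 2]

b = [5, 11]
c1 = -3, c2 = 1

b = -3·v1 + 1·v2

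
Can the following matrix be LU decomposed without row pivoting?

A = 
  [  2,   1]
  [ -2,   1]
Yes.
A[1,1] = 2 ≠ 0, so Gaussian elimination proceeds without a row swap: multiplier ℓ₂₁ = (-2)/(2) = -1, and U[2,2] = 1 - (-1)(1) = 2.
L = 
  [  1,   0]
  [ -1,   1]
U = 
  [  2,   1]
  [  0,   2]
Check row 2 of LU: [(-1)(2), (-1)(1) + 2] = [-2, 1] = row 2 of A ✓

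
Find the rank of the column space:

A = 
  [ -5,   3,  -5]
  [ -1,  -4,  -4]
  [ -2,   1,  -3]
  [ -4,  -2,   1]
dim(Col(A)) = 3

Row reduce:
R2 → R2 - (1/5)·R1
R3 → R3 - (2/5)·R1
R4 → R4 - (4/5)·R1
R3 → R3 - (1/23)·R2
R4 → R4 - (22/23)·R2
R4 → R4 + (181/20)·R3
REF = 
  [    -5,      3,     -5]
  [     0,  -23/5,     -3]
  [     0,      0, -20/23]
  [     0,      0,      0]
Pivot columns: 1, 2, 3 → 3 pivots.
dim(Col(A)) = number of pivot columns = 3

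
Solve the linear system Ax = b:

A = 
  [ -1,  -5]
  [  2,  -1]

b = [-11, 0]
x = [1, 2]

Row reduce the augmented matrix [A|b]:
R2 → R2 + (2)·R1
REF = 
  [ -1,  -5, -11]
  [  0, -11, -22]

Back-substitution:
x₂ = (-22) / (-11) = 2
x₁ = (-11 - (-5)(2)) / (-1) = 1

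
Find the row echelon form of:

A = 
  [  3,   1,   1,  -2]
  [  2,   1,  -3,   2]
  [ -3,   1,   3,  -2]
Row operations:
R2 → R2 - (2/3)·R1
R3 → R3 + (1)·R1
R3 → R3 - (6)·R2

Resulting echelon form:
REF = 
  [    3,     1,     1,    -2]
  [    0,   1/3, -11/3,  10/3]
  [    0,     0,    26,   -24]

Rank = 3 (number of non-zero pivot rows).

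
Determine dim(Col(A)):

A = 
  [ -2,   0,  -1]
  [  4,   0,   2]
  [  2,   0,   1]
Row reduce:
R2 → R2 + (2)·R1
R3 → R3 + (1)·R1
REF = 
  [ -2,   0,  -1]
  [  0,   0,   0]
  [  0,   0,   0]
Pivot columns: 1 → 1 pivot.
dim(Col(A)) = number of pivot columns = 1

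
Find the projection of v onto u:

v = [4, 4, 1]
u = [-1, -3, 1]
v·u = (4)(-1) + (4)(-3) + (1)(1) = -15
u·u = (-1)² + (-3)² + (1)² = 11
proj_u(v) = (v·u / u·u) × u = (-15/11) × u

proj_u(v) = [15/11, 45/11, -15/11]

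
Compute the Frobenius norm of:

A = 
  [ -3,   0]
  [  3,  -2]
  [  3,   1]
||A||_F = 5.657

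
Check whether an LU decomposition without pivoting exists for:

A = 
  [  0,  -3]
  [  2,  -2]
No.
A[1,1] = 0 but A[2,1] = 2 ≠ 0. Any LU with L unit lower triangular has (LU)[1,1] = U[1,1] and (LU)[2,1] = L[2,1]·U[1,1]; matching A forces U[1,1] = 0, which then forces (LU)[2,1] = 0 ≠ 2. A row swap (pivoting) is required.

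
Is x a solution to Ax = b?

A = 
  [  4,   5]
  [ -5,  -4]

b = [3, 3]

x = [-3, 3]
Yes

Ax = [3, 3] = b ✓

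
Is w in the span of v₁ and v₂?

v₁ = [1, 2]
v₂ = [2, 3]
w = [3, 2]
Yes

Form the augmented matrix and row-reduce:
[v₁|v₂|w] = 
  [  1,   2,   3]
  [  2,   3,   2]
R2 → R2 - (2)·R1
REF = 
  [  1,   2,   3]
  [  0,  -1,  -4]

No row of the form [0 0 | nonzero], so the system is consistent. Back-substitution gives c₁ = -5, c₂ = 4: w = (-5)·v₁ + (4)·v₂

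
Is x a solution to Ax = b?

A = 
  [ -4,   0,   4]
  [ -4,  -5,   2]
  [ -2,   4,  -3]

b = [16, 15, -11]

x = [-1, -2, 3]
No

Ax = [16, 20, -15] ≠ b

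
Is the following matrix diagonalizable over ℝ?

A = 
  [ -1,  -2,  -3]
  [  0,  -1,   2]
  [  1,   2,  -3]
No

Characteristic polynomial: det(λI - A) = λ³ + 5λ² + 6λ + 6
By the rational root theorem any rational root is an integer dividing 6; none of those is a root, so p(λ) has no rational roots and hence (being an irreducible cubic) no repeated roots.
Discriminant of the cubic: Δ = -696
Δ < 0 ⇒ one real eigenvalue and a complex-conjugate pair: λ ≈ -3.845, -0.5773 + 1.108i, -0.5773 - 1.108i
Has complex eigenvalues (not diagonalizable over ℝ).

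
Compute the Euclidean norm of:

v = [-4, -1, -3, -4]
6.481

||v||₂ = √((-4)² + (-1)² + (-3)² + (-4)²) = √42 = 6.481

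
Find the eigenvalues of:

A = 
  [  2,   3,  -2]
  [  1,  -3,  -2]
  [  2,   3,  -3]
Characteristic polynomial: det(λI - A) = λ³ + 4λ² + 4λ - 9
Testing integer divisors of the constant term: p(1) = 0, so (λ - 1) is a factor:
p(λ) = (λ - 1)(λ² + 5λ + 9)
λ² + 5λ + 9 = 0  ⇒  λ = (-5 ± √((5)² - 4·(9)))/2 = (-5 ± √(-11))/2
  = (-5 + i√11)/2,  (-5 - i√11)/2

λ = 1, (-5 + i√11)/2, (-5 - i√11)/2  (≈ 1, -2.5 + 1.658i, -2.5 - 1.658i)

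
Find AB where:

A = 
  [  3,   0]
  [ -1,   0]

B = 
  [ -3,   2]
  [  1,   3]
A is 2×2 and B is 2×2, so AB is 2×2. Each entry is (row of A)·(column of B):
AB[1,1] = (3)(-3) + (0)(1) = -9
AB[1,2] = (3)(2) + (0)(3) = 6
AB[2,1] = (-1)(-3) + (0)(1) = 3
AB[2,2] = (-1)(2) + (0)(3) = -2

AB = 
  [ -9,   6]
  [  3,  -2]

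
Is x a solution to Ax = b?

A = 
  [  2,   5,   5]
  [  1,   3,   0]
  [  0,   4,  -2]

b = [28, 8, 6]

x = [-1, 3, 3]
Yes

Ax = [28, 8, 6] = b ✓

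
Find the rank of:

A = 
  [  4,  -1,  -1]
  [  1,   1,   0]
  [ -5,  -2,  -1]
Row reduce:
R2 → R2 - (1/4)·R1
R3 → R3 + (5/4)·R1
R3 → R3 + (13/5)·R2
REF = 
  [   4,   -1,   -1]
  [   0,  5/4,  1/4]
  [   0,    0, -8/5]
Pivot columns: 1, 2, 3 → 3 pivots.

rank(A) = 3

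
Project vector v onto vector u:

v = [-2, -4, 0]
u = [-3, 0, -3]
v·u = (-2)(-3) + (-4)(0) + (0)(-3) = 6
u·u = (-3)² + (0)² + (-3)² = 18
proj_u(v) = (v·u / u·u) × u = (6/18) × u = (1/3) × u

proj_u(v) = [-1, 0, -1]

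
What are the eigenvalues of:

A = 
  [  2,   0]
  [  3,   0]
λ = 2, 0

tr(A) = 2, det(A) = 0
Characteristic polynomial: λ² - tr(A)λ + det(A) = λ² - 2λ
λ² - 2λ = λ(λ - 2)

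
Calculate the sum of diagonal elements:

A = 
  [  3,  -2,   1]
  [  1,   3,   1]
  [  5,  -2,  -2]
4

tr(A) = 3 + 3 + -2 = 4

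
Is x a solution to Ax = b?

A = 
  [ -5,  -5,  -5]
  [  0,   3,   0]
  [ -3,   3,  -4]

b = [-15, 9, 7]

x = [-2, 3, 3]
No

Ax = [-20, 9, 3] ≠ b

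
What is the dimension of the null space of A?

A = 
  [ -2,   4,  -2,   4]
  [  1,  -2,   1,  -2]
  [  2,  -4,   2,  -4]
nullity(A) = 3

Row reduce:
R2 → R2 + (1/2)·R1
R3 → R3 + (1)·R1
REF = 
  [ -2,   4,  -2,   4]
  [  0,   0,   0,   0]
  [  0,   0,   0,   0]
Pivot columns: 1 → 1 pivot.
rank(A) = 1, so nullity(A) = 4 - 1 = 3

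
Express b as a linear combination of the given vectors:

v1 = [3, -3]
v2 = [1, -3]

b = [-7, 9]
c1 = -2, c2 = -1

b = -2·v1 + -1·v2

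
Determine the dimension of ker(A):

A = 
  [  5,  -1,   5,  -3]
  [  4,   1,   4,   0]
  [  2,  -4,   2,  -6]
nullity(A) = 2

Row reduce:
R2 → R2 - (4/5)·R1
R3 → R3 - (2/5)·R1
R3 → R3 + (2)·R2
REF = 
  [   5,   -1,    5,   -3]
  [   0,  9/5,    0, 12/5]
  [   0,    0,    0,    0]
Pivot columns: 1, 2 → 2 pivots.
rank(A) = 2, so nullity(A) = 4 - 2 = 2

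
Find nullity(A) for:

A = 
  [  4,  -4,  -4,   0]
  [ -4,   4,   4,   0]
nullity(A) = 3

Row reduce:
R2 → R2 + (1)·R1
REF = 
  [  4,  -4,  -4,   0]
  [  0,   0,   0,   0]
Pivot columns: 1 → 1 pivot.
rank(A) = 1, so nullity(A) = 4 - 1 = 3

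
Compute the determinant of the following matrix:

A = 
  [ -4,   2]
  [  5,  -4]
6

For a 2×2 matrix, det = ad - bc = (-4)(-4) - (2)(5) = 6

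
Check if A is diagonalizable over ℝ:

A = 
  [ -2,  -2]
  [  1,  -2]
No

tr(A) = -4, det(A) = 6
Characteristic polynomial: λ² - tr(A)λ + det(A) = λ² + 4λ + 6
λ² + 4λ + 6 = 0  ⇒  λ = (-4 ± √((4)² - 4·(6)))/2 = (-4 ± √(-8))/2
  = -2 + i√2,  -2 - i√2
Eigenvalues: -2 + i√2, -2 - i√2  (≈ -2 + 1.414i, -2 - 1.414i)
Has complex eigenvalues (not diagonalizable over ℝ).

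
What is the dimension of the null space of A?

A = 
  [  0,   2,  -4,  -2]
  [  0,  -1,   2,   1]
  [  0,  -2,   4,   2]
nullity(A) = 3

Row reduce:
R2 → R2 + (1/2)·R1
R3 → R3 + (1)·R1
REF = 
  [  0,   2,  -4,  -2]
  [  0,   0,   0,   0]
  [  0,   0,   0,   0]
Pivot columns: 2 → 1 pivot.
rank(A) = 1, so nullity(A) = 4 - 1 = 3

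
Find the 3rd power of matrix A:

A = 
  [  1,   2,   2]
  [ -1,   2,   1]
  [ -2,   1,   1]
A² = A·A:
A²[1,1] = (1)(1) + (2)(-1) + (2)(-2) = -5
A²[1,2] = (1)(2) + (2)(2) + (2)(1) = 8
A²[1,3] = (1)(2) + (2)(1) + (2)(1) = 6
A²[2,1] = (-1)(1) + (2)(-1) + (1)(-2) = -5
A²[2,2] = (-1)(2) + (2)(2) + (1)(1) = 3
A²[2,3] = (-1)(2) + (2)(1) + (1)(1) = 1
A²[3,1] = (-2)(1) + (1)(-1) + (1)(-2) = -5
A²[3,2] = (-2)(2) + (1)(2) + (1)(1) = -1
A²[3,3] = (-2)(2) + (1)(1) + (1)(1) = -2
A² = 
  [ -5,   8,   6]
  [ -5,   3,   1]
  [ -5,  -1,  -2]

A^3 = A^2·A:
A^3[1,1] = (-5)(1) + (8)(-1) + (6)(-2) = -25
A^3[1,2] = (-5)(2) + (8)(2) + (6)(1) = 12
A^3[1,3] = (-5)(2) + (8)(1) + (6)(1) = 4
A^3[2,1] = (-5)(1) + (3)(-1) + (1)(-2) = -10
A^3[2,2] = (-5)(2) + (3)(2) + (1)(1) = -3
A^3[2,3] = (-5)(2) + (3)(1) + (1)(1) = -6
A^3[3,1] = (-5)(1) + (-1)(-1) + (-2)(-2) = 0
A^3[3,2] = (-5)(2) + (-1)(2) + (-2)(1) = -14
A^3[3,3] = (-5)(2) + (-1)(1) + (-2)(1) = -13
A^3 = 
  [-25,  12,   4]
  [-10,  -3,  -6]
  [  0, -14, -13]

Therefore
A^3 = 
  [-25,  12,   4]
  [-10,  -3,  -6]
  [  0, -14, -13]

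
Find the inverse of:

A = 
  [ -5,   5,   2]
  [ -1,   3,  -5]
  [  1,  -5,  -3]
det(A) = (-5)·((3)(-3) - (-5)(-5)) - (5)·((-1)(-3) - (-5)(1)) + (2)·((-1)(-5) - (3)(1))
  = (-5)(-34) - (5)(8) + (2)(2)
  = 134
det(A) = 134 ≠ 0, so A is invertible.

Cofactors Cᵢⱼ = (-1)ⁱ⁺ʲ·Mᵢⱼ:
C = 
  [-34,  -8,   2]
  [  5,  13, -20]
  [-31, -27, -10]

adj(A) = Cᵀ:
adj(A) = 
  [-34,   5, -31]
  [ -8,  13, -27]
  [  2, -20, -10]

A⁻¹ = (1/134) · adj(A):
A⁻¹ = 
  [ -17/67,   5/134, -31/134]
  [  -4/67,  13/134, -27/134]
  [   1/67,  -10/67,   -5/67]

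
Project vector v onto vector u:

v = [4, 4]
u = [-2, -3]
proj_u(v) = [40/13, 60/13]

v·u = (4)(-2) + (4)(-3) = -20
u·u = (-2)² + (-3)² = 13
proj_u(v) = (v·u / u·u) × u = (-20/13) × u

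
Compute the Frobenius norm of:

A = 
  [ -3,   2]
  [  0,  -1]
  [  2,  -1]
||A||_F = 4.359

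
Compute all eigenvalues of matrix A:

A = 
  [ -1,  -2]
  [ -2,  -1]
tr(A) = -2, det(A) = -3
Characteristic polynomial: λ² - tr(A)λ + det(A) = λ² + 2λ - 3
λ² + 2λ - 3 = (λ + 3)(λ - 1)

λ = 1, -3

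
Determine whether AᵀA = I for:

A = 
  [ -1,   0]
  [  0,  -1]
Yes

AᵀA = 
  [  1,   0]
  [  0,   1]
= I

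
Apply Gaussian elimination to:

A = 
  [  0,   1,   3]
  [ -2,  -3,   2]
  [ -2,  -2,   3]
Row operations:
Swap R1 ↔ R2
R3 → R3 - (1)·R1
R3 → R3 - (1)·R2

Resulting echelon form:
REF = 
  [ -2,  -3,   2]
  [  0,   1,   3]
  [  0,   0,  -2]

Rank = 3 (number of non-zero pivot rows).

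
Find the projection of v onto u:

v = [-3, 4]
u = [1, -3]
proj_u(v) = [-3/2, 9/2]

v·u = (-3)(1) + (4)(-3) = -15
u·u = (1)² + (-3)² = 10
proj_u(v) = (v·u / u·u) × u = (-15/10) × u = (-3/2) × u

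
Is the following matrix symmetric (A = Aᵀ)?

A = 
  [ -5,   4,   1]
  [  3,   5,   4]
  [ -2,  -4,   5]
No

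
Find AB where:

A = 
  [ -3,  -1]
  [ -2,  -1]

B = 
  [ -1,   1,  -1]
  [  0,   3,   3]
A is 2×2 and B is 2×3, so AB is 2×3. Each entry is (row of A)·(column of B):
AB[1,1] = (-3)(-1) + (-1)(0) = 3
AB[1,2] = (-3)(1) + (-1)(3) = -6
AB[1,3] = (-3)(-1) + (-1)(3) = 0
AB[2,1] = (-2)(-1) + (-1)(0) = 2
AB[2,2] = (-2)(1) + (-1)(3) = -5
AB[2,3] = (-2)(-1) + (-1)(3) = -1

AB = 
  [  3,  -6,   0]
  [  2,  -5,  -1]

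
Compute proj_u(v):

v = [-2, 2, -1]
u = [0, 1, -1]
v·u = (-2)(0) + (2)(1) + (-1)(-1) = 3
u·u = (0)² + (1)² + (-1)² = 2
proj_u(v) = (v·u / u·u) × u = (3/2) × u

proj_u(v) = [0, 3/2, -3/2]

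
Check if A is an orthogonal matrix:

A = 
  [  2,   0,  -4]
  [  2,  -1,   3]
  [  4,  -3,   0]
No

AᵀA = 
  [ 24, -14,  -2]
  [-14,  10,  -3]
  [ -2,  -3,  25]
≠ I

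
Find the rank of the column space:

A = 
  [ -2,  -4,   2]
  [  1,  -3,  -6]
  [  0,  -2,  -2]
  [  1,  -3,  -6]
Row reduce:
R2 → R2 + (1/2)·R1
R4 → R4 + (1/2)·R1
R3 → R3 - (2/5)·R2
R4 → R4 - (1)·R2
REF = 
  [ -2,  -4,   2]
  [  0,  -5,  -5]
  [  0,   0,   0]
  [  0,   0,   0]
Pivot columns: 1, 2 → 2 pivots.
dim(Col(A)) = number of pivot columns = 2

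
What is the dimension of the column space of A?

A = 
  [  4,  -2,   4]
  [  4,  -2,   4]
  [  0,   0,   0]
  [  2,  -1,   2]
dim(Col(A)) = 1

Row reduce:
R2 → R2 - (1)·R1
R4 → R4 - (1/2)·R1
REF = 
  [  4,  -2,   4]
  [  0,   0,   0]
  [  0,   0,   0]
  [  0,   0,   0]
Pivot columns: 1 → 1 pivot.
dim(Col(A)) = number of pivot columns = 1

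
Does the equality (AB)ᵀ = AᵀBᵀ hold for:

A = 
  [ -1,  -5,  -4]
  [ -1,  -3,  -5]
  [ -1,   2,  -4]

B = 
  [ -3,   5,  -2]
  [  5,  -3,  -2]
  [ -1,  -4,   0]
No

(AB)ᵀ = 
  [-18,  -7,  17]
  [ 26,  24,   5]
  [ 12,   8,  -2]

AᵀBᵀ = 
  [  0,   0,   5]
  [ -4, -20,  17]
  [ -5,   3,  24]

The two matrices differ, so (AB)ᵀ ≠ AᵀBᵀ in general. The correct identity is (AB)ᵀ = BᵀAᵀ.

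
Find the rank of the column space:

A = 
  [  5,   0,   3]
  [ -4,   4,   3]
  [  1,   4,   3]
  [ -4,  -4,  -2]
Row reduce:
R2 → R2 + (4/5)·R1
R3 → R3 - (1/5)·R1
R4 → R4 + (4/5)·R1
R3 → R3 - (1)·R2
R4 → R4 + (1)·R2
R4 → R4 + (29/15)·R3
REF = 
  [   5,    0,    3]
  [   0,    4, 27/5]
  [   0,    0,   -3]
  [   0,    0,    0]
Pivot columns: 1, 2, 3 → 3 pivots.
dim(Col(A)) = number of pivot columns = 3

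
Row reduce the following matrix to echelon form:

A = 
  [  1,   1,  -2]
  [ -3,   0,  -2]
Row operations:
R2 → R2 + (3)·R1

Resulting echelon form:
REF = 
  [  1,   1,  -2]
  [  0,   3,  -8]

Rank = 2 (number of non-zero pivot rows).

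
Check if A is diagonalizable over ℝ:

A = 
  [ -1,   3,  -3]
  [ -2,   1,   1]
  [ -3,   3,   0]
Yes

Characteristic polynomial: det(λI - A) = λ³ - 7λ - 3
By the rational root theorem any rational root is an integer dividing 3; none of those is a root, so p(λ) has no rational roots and hence (being an irreducible cubic) no repeated roots.
Discriminant of the cubic: Δ = 1129
Δ > 0 ⇒ three distinct real eigenvalues: λ ≈ -2.398, -0.4408, 2.838
Three distinct real eigenvalues, so A has 3 independent eigenvectors.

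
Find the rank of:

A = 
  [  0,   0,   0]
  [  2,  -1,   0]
Row reduce:
Swap R1 ↔ R2
REF = 
  [  2,  -1,   0]
  [  0,   0,   0]
Pivot columns: 1 → 1 pivot.

rank(A) = 1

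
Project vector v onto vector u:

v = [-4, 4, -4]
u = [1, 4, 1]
proj_u(v) = [4/9, 16/9, 4/9]

v·u = (-4)(1) + (4)(4) + (-4)(1) = 8
u·u = (1)² + (4)² + (1)² = 18
proj_u(v) = (v·u / u·u) × u = (8/18) × u = (4/9) × u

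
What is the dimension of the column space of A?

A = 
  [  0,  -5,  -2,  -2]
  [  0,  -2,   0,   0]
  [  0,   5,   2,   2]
dim(Col(A)) = 2

Row reduce:
R2 → R2 - (2/5)·R1
R3 → R3 + (1)·R1
REF = 
  [  0,  -5,  -2,  -2]
  [  0,   0, 4/5, 4/5]
  [  0,   0,   0,   0]
Pivot columns: 2, 3 → 2 pivots.
dim(Col(A)) = number of pivot columns = 2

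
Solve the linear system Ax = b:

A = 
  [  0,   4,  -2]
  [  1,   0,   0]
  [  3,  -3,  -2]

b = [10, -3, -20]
Row reduce the augmented matrix [A|b]:
Swap R1 ↔ R2
R3 → R3 - (3)·R1
R3 → R3 + (3/4)·R2
REF = 
  [   1,    0,    0,   -3]
  [   0,    4,   -2,   10]
  [   0,    0, -7/2, -7/2]

Back-substitution:
x₃ = (-7/2) / (-7/2) = 1
x₂ = (10 - (-2)(1)) / 4 = 3
x₁ = (-3 - (0)(3) - (0)(1)) / 1 = -3

x = [-3, 3, 1]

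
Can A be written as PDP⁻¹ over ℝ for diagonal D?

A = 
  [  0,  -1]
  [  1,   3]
Yes

tr(A) = 3, det(A) = 1
Characteristic polynomial: λ² - tr(A)λ + det(A) = λ² - 3λ + 1
λ² - 3λ + 1 = 0  ⇒  λ = (3 ± √((-3)² - 4·(1)))/2 = (3 ± √(5))/2
  = (3 + √5)/2,  (3 - √5)/2
Eigenvalues: (3 + √5)/2, (3 - √5)/2  (≈ 2.618, 0.382)
The two irrational eigenvalues are distinct (simple), so each has alg. mult. = geom. mult. = 1.
Sum of geometric multiplicities equals n, so A has n independent eigenvectors.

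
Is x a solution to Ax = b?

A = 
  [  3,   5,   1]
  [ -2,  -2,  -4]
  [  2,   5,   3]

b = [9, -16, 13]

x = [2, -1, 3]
No

Ax = [4, -14, 8] ≠ b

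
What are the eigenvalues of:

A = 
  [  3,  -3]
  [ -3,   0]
tr(A) = 3, det(A) = -9
Characteristic polynomial: λ² - tr(A)λ + det(A) = λ² - 3λ - 9
λ² - 3λ - 9 = 0  ⇒  λ = (3 ± √((-3)² - 4·(-9)))/2 = (3 ± √(45))/2
  = (3 + 3√5)/2,  (3 - 3√5)/2

λ = (3 + 3√5)/2, (3 - 3√5)/2  (≈ 4.854, -1.854)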